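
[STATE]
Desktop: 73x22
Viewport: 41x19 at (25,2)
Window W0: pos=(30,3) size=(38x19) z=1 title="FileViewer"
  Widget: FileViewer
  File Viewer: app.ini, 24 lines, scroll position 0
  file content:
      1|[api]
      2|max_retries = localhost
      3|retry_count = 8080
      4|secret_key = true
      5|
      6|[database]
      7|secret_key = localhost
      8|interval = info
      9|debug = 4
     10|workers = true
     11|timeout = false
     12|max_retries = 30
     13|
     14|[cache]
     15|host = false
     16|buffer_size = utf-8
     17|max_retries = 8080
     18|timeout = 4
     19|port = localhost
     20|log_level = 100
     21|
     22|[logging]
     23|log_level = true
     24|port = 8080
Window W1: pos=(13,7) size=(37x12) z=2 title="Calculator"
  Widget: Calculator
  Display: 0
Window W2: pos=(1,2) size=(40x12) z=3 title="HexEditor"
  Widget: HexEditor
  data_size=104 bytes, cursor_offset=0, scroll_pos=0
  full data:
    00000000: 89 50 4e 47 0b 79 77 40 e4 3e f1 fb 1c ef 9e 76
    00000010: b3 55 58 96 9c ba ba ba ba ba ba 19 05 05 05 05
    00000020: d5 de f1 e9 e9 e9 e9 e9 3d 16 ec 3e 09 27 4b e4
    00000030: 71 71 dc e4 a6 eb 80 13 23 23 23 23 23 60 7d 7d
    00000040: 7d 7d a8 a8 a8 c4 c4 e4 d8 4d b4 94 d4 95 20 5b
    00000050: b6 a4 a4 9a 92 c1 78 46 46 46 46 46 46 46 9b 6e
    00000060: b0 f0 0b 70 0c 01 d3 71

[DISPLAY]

━━━━━━━━━━━━━━━┓                         
               ┃━━━━━━━━━━━━━━━━━━━━━━━━━
───────────────┨r                        
b 79 77 40  e4 ┃─────────────────────────
c ba ba ba  ba ┃                         
9 e9 e9 e9  3d ┃━━━━━━━━┓host            
6 eb 80 13  23 ┃        ┃                
8 c4 c4 e4  d8 ┃────────┨                
2 c1 78 46  46 ┃       0┃                
c 01 d3 71     ┃        ┃                
               ┃        ┃ost             
━━━━━━━━━━━━━━━┛        ┃                
 │ × │                  ┃                
─┼───┤                  ┃                
 │ - │                  ┃                
─┴───┘                  ┃                
━━━━━━━━━━━━━━━━━━━━━━━━┛                
     ┃[cache]                            
     ┃host = false                       


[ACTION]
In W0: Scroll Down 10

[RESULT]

━━━━━━━━━━━━━━━┓                         
               ┃━━━━━━━━━━━━━━━━━━━━━━━━━
───────────────┨r                        
b 79 77 40  e4 ┃─────────────────────────
c ba ba ba  ba ┃true                     
9 e9 e9 e9  3d ┃━━━━━━━━┓                
6 eb 80 13  23 ┃        ┃                
8 c4 c4 e4  d8 ┃────────┨                
2 c1 78 46  46 ┃       0┃                
c 01 d3 71     ┃        ┃                
               ┃        ┃                
━━━━━━━━━━━━━━━┛        ┃                
 │ × │                  ┃                
─┼───┤                  ┃                
 │ - │                  ┃                
─┴───┘                  ┃                
━━━━━━━━━━━━━━━━━━━━━━━━┛                
     ┃log_level = true                   
     ┃port = 8080                        


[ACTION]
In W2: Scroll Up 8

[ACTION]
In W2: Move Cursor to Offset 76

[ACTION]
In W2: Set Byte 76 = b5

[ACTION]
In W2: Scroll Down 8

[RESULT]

━━━━━━━━━━━━━━━┓                         
               ┃━━━━━━━━━━━━━━━━━━━━━━━━━
───────────────┨r                        
c 01 d3 71     ┃─────────────────────────
               ┃true                     
               ┃━━━━━━━━┓                
               ┃        ┃                
               ┃────────┨                
               ┃       0┃                
               ┃        ┃                
               ┃        ┃                
━━━━━━━━━━━━━━━┛        ┃                
 │ × │                  ┃                
─┼───┤                  ┃                
 │ - │                  ┃                
─┴───┘                  ┃                
━━━━━━━━━━━━━━━━━━━━━━━━┛                
     ┃log_level = true                   
     ┃port = 8080                        


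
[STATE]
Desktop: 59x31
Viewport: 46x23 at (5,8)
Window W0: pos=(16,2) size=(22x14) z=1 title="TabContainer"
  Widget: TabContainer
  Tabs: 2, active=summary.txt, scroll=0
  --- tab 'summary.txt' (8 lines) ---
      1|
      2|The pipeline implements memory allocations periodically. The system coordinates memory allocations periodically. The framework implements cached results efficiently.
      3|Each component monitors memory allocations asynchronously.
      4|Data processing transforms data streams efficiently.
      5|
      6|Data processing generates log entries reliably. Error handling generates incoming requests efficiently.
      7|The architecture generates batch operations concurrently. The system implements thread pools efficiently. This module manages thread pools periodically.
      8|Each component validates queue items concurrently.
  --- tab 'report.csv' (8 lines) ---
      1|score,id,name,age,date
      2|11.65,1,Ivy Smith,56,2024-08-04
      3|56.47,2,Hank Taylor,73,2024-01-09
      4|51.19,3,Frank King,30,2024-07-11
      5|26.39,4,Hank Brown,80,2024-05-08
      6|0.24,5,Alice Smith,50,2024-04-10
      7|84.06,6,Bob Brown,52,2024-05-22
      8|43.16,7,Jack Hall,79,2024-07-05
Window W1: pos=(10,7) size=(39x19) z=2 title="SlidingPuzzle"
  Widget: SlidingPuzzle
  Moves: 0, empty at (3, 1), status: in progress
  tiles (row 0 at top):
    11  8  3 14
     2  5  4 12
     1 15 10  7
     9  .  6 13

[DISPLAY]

     ┃ SlidingPuzzle                       ┃  
     ┠─────────────────────────────────────┨  
     ┃┌────┬────┬────┬────┐                ┃  
     ┃│ 11 │  8 │  3 │ 14 │                ┃  
     ┃├────┼────┼────┼────┤                ┃  
     ┃│  2 │  5 │  4 │ 12 │                ┃  
     ┃├────┼────┼────┼────┤                ┃  
     ┃│  1 │ 15 │ 10 │  7 │                ┃  
     ┃├────┼────┼────┼────┤                ┃  
     ┃│  9 │    │  6 │ 13 │                ┃  
     ┃└────┴────┴────┴────┘                ┃  
     ┃Moves: 0                             ┃  
     ┃                                     ┃  
     ┃                                     ┃  
     ┃                                     ┃  
     ┃                                     ┃  
     ┃                                     ┃  
     ┗━━━━━━━━━━━━━━━━━━━━━━━━━━━━━━━━━━━━━┛  
                                              
                                              
                                              
                                              
                                              


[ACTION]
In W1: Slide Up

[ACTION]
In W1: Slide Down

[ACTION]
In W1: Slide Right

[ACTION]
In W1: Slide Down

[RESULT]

     ┃ SlidingPuzzle                       ┃  
     ┠─────────────────────────────────────┨  
     ┃┌────┬────┬────┬────┐                ┃  
     ┃│ 11 │  8 │  3 │ 14 │                ┃  
     ┃├────┼────┼────┼────┤                ┃  
     ┃│    │  5 │  4 │ 12 │                ┃  
     ┃├────┼────┼────┼────┤                ┃  
     ┃│  2 │  1 │ 10 │  7 │                ┃  
     ┃├────┼────┼────┼────┤                ┃  
     ┃│  9 │ 15 │  6 │ 13 │                ┃  
     ┃└────┴────┴────┴────┘                ┃  
     ┃Moves: 3                             ┃  
     ┃                                     ┃  
     ┃                                     ┃  
     ┃                                     ┃  
     ┃                                     ┃  
     ┃                                     ┃  
     ┗━━━━━━━━━━━━━━━━━━━━━━━━━━━━━━━━━━━━━┛  
                                              
                                              
                                              
                                              
                                              


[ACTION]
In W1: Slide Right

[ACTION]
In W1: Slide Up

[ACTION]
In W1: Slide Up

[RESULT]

     ┃ SlidingPuzzle                       ┃  
     ┠─────────────────────────────────────┨  
     ┃┌────┬────┬────┬────┐                ┃  
     ┃│ 11 │  8 │  3 │ 14 │                ┃  
     ┃├────┼────┼────┼────┤                ┃  
     ┃│  2 │  5 │  4 │ 12 │                ┃  
     ┃├────┼────┼────┼────┤                ┃  
     ┃│  9 │  1 │ 10 │  7 │                ┃  
     ┃├────┼────┼────┼────┤                ┃  
     ┃│    │ 15 │  6 │ 13 │                ┃  
     ┃└────┴────┴────┴────┘                ┃  
     ┃Moves: 5                             ┃  
     ┃                                     ┃  
     ┃                                     ┃  
     ┃                                     ┃  
     ┃                                     ┃  
     ┃                                     ┃  
     ┗━━━━━━━━━━━━━━━━━━━━━━━━━━━━━━━━━━━━━┛  
                                              
                                              
                                              
                                              
                                              


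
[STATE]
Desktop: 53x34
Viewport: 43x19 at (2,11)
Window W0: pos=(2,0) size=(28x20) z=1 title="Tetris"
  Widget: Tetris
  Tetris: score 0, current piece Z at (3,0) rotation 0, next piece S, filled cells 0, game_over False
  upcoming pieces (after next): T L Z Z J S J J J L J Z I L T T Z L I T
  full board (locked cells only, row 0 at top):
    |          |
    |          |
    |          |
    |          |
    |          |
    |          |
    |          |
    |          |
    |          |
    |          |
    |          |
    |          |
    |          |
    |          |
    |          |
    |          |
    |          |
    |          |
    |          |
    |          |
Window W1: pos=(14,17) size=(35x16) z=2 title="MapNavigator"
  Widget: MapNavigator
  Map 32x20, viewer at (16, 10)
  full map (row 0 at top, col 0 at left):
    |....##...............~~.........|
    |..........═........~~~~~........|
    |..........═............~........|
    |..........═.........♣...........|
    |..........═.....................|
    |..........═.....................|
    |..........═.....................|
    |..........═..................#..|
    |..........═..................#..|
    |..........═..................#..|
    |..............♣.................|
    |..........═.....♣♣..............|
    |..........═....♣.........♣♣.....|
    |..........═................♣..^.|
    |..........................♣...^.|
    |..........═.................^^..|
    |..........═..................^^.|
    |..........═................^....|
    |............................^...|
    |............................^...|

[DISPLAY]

┃          │               ┃               
┃          │               ┃               
┃          │               ┃               
┃          │               ┃               
┃          │               ┃               
┃          │               ┃               
┃          │┏━━━━━━━━━━━━━━━━━━━━━━━━━━━━━━
┃          │┃ MapNavigator                 
┗━━━━━━━━━━━┠──────────────────────────────
            ┃..........═...................
            ┃..........═...................
            ┃..........═...................
            ┃..........═..................#
            ┃..........═..................#
            ┃..........═..................#
            ┃..............♣.@.............
            ┃..........═.....♣♣............
            ┃..........═....♣.........♣♣...
            ┃..........═................♣..


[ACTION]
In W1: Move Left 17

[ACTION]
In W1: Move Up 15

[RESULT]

┃          │               ┃               
┃          │               ┃               
┃          │               ┃               
┃          │               ┃               
┃          │               ┃               
┃          │               ┃               
┃          │┏━━━━━━━━━━━━━━━━━━━━━━━━━━━━━━
┃          │┃ MapNavigator                 
┗━━━━━━━━━━━┠──────────────────────────────
            ┃                              
            ┃                              
            ┃                              
            ┃                              
            ┃                              
            ┃                              
            ┃                @...##........
            ┃                ..........═...
            ┃                ..........═...
            ┃                ..........═...


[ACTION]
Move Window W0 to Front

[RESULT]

┃          │               ┃               
┃          │               ┃               
┃          │               ┃               
┃          │               ┃               
┃          │               ┃               
┃          │               ┃               
┃          │               ┃━━━━━━━━━━━━━━━
┃          │               ┃               
┗━━━━━━━━━━━━━━━━━━━━━━━━━━┛───────────────
            ┃                              
            ┃                              
            ┃                              
            ┃                              
            ┃                              
            ┃                              
            ┃                @...##........
            ┃                ..........═...
            ┃                ..........═...
            ┃                ..........═...


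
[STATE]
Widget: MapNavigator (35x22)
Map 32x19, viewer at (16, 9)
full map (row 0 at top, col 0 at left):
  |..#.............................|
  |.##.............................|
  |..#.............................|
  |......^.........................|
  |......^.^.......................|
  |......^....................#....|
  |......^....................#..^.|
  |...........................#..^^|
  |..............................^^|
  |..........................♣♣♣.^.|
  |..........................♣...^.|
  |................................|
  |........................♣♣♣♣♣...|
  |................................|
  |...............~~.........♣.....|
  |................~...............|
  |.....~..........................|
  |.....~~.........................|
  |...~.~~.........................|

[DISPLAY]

                                   
                                   
 ..#.............................  
 .##.............................  
 ..#.............................  
 ......^.........................  
 ......^.^.......................  
 ......^....................#....  
 ......^....................#..^.  
 ...........................#..^^  
 ..............................^^  
 ................@.........♣♣♣.^.  
 ..........................♣...^.  
 ................................  
 ........................♣♣♣♣♣...  
 ................................  
 ...............~~.........♣.....  
 ................~...............  
 .....~..........................  
 .....~~.........................  
 ...~.~~.........................  
                                   


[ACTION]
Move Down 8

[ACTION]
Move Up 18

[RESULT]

                                   
                                   
                                   
                                   
                                   
                                   
                                   
                                   
                                   
                                   
                                   
 ..#.............@...............  
 .##.............................  
 ..#.............................  
 ......^.........................  
 ......^.^.......................  
 ......^....................#....  
 ......^....................#..^.  
 ...........................#..^^  
 ..............................^^  
 ..........................♣♣♣.^.  
 ..........................♣...^.  


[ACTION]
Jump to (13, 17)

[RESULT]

    ......^....................#..^
    ...........................#..^
    ..............................^
    ..........................♣♣♣.^
    ..........................♣...^
    ...............................
    ........................♣♣♣♣♣..
    ...............................
    ...............~~.........♣....
    ................~..............
    .....~.........................
    .....~~......@.................
    ...~.~~........................
                                   
                                   
                                   
                                   
                                   
                                   
                                   
                                   
                                   


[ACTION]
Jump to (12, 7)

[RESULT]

                                   
                                   
                                   
                                   
     ..#...........................
     .##...........................
     ..#...........................
     ......^.......................
     ......^.^.....................
     ......^....................#..
     ......^....................#..
     ............@..............#..
     ..............................
     ..........................♣♣♣.
     ..........................♣...
     ..............................
     ........................♣♣♣♣♣.
     ..............................
     ...............~~.........♣...
     ................~.............
     .....~........................
     .....~~.......................


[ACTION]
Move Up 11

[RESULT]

                                   
                                   
                                   
                                   
                                   
                                   
                                   
                                   
                                   
                                   
                                   
     ..#.........@.................
     .##...........................
     ..#...........................
     ......^.......................
     ......^.^.....................
     ......^....................#..
     ......^....................#..
     ...........................#..
     ..............................
     ..........................♣♣♣.
     ..........................♣...


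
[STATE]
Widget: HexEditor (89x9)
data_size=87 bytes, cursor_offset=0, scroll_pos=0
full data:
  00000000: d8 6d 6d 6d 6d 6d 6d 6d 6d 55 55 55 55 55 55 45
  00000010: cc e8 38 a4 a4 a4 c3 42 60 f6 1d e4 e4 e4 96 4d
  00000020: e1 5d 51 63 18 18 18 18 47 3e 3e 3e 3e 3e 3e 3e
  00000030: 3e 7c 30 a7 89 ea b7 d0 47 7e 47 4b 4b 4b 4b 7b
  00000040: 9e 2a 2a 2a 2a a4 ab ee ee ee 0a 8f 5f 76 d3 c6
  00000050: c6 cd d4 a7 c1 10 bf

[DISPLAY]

00000000  D8 6d 6d 6d 6d 6d 6d 6d  6d 55 55 55 55 55 55 45  |.mmmmmmmmUUUUUUE|           
00000010  cc e8 38 a4 a4 a4 c3 42  60 f6 1d e4 e4 e4 96 4d  |..8....B`......M|           
00000020  e1 5d 51 63 18 18 18 18  47 3e 3e 3e 3e 3e 3e 3e  |.]Qc....G>>>>>>>|           
00000030  3e 7c 30 a7 89 ea b7 d0  47 7e 47 4b 4b 4b 4b 7b  |>|0.....G~GKKKK{|           
00000040  9e 2a 2a 2a 2a a4 ab ee  ee ee 0a 8f 5f 76 d3 c6  |.****......._v..|           
00000050  c6 cd d4 a7 c1 10 bf                              |.......         |           
                                                                                         
                                                                                         
                                                                                         


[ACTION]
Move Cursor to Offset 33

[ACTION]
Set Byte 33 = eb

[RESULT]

00000000  d8 6d 6d 6d 6d 6d 6d 6d  6d 55 55 55 55 55 55 45  |.mmmmmmmmUUUUUUE|           
00000010  cc e8 38 a4 a4 a4 c3 42  60 f6 1d e4 e4 e4 96 4d  |..8....B`......M|           
00000020  e1 EB 51 63 18 18 18 18  47 3e 3e 3e 3e 3e 3e 3e  |..Qc....G>>>>>>>|           
00000030  3e 7c 30 a7 89 ea b7 d0  47 7e 47 4b 4b 4b 4b 7b  |>|0.....G~GKKKK{|           
00000040  9e 2a 2a 2a 2a a4 ab ee  ee ee 0a 8f 5f 76 d3 c6  |.****......._v..|           
00000050  c6 cd d4 a7 c1 10 bf                              |.......         |           
                                                                                         
                                                                                         
                                                                                         


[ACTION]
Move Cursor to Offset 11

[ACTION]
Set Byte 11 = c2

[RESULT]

00000000  d8 6d 6d 6d 6d 6d 6d 6d  6d 55 55 C2 55 55 55 45  |.mmmmmmmmUU.UUUE|           
00000010  cc e8 38 a4 a4 a4 c3 42  60 f6 1d e4 e4 e4 96 4d  |..8....B`......M|           
00000020  e1 eb 51 63 18 18 18 18  47 3e 3e 3e 3e 3e 3e 3e  |..Qc....G>>>>>>>|           
00000030  3e 7c 30 a7 89 ea b7 d0  47 7e 47 4b 4b 4b 4b 7b  |>|0.....G~GKKKK{|           
00000040  9e 2a 2a 2a 2a a4 ab ee  ee ee 0a 8f 5f 76 d3 c6  |.****......._v..|           
00000050  c6 cd d4 a7 c1 10 bf                              |.......         |           
                                                                                         
                                                                                         
                                                                                         


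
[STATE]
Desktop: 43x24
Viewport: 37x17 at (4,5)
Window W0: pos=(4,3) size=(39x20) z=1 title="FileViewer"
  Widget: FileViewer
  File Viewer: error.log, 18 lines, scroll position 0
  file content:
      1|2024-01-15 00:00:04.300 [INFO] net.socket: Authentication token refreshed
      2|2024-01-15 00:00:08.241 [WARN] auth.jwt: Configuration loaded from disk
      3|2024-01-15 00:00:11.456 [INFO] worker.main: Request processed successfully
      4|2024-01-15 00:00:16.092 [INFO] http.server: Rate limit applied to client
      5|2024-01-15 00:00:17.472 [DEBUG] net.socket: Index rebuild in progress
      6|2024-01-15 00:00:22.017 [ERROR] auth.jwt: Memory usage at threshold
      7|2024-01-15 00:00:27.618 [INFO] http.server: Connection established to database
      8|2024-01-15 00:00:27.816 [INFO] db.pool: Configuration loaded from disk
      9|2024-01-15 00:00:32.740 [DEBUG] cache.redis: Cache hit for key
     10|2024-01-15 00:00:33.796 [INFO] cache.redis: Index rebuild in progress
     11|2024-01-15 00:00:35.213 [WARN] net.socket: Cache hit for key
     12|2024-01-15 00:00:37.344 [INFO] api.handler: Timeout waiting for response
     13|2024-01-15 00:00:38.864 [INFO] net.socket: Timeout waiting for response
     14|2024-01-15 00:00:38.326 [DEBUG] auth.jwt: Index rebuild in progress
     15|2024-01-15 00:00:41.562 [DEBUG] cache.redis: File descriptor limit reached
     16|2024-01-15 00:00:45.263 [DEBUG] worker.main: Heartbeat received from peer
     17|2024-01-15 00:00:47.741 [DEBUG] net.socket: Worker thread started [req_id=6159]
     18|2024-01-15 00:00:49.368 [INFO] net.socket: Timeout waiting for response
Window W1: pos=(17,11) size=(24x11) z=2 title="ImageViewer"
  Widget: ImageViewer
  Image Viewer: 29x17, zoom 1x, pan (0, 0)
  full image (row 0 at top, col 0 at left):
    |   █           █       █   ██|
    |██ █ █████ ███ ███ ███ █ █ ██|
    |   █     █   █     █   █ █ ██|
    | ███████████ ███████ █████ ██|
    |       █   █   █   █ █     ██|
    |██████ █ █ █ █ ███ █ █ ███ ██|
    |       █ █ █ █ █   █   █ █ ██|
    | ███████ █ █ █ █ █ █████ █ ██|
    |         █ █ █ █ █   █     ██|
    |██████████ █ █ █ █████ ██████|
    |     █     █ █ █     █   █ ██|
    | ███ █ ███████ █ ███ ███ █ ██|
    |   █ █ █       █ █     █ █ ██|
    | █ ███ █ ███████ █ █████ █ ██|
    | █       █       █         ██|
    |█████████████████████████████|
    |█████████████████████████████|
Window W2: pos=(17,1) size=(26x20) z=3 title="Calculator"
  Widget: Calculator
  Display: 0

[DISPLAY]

┠────────────┃┌───┬───┬───┬───┐      
┃2024-01-15 0┃│ 7 │ 8 │ 9 │ ÷ │      
┃2024-01-15 0┃├───┼───┼───┼───┤      
┃2024-01-15 0┃│ 4 │ 5 │ 6 │ × │      
┃2024-01-15 0┃├───┼───┼───┼───┤      
┃2024-01-15 0┃│ 1 │ 2 │ 3 │ - │      
┃2024-01-15 0┃├───┼───┼───┼───┤      
┃2024-01-15 0┃│ 0 │ . │ = │ + │      
┃2024-01-15 0┃├───┼───┼───┼───┤      
┃2024-01-15 0┃│ C │ MC│ MR│ M+│      
┃2024-01-15 0┃└───┴───┴───┴───┘      
┃2024-01-15 0┃                       
┃2024-01-15 0┃                       
┃2024-01-15 0┃                       
┃2024-01-15 0┃                       
┃2024-01-15 0┗━━━━━━━━━━━━━━━━━━━━━━━
┃2024-01-15 0┗━━━━━━━━━━━━━━━━━━━━━━┛


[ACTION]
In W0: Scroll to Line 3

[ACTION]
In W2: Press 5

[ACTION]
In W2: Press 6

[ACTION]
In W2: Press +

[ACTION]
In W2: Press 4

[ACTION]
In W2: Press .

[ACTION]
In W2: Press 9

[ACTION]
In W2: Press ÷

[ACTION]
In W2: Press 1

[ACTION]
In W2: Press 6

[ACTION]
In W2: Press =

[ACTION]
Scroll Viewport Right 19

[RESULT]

───────────┃┌───┬───┬───┬───┐       ┃
024-01-15 0┃│ 7 │ 8 │ 9 │ ÷ │       ┃
024-01-15 0┃├───┼───┼───┼───┤       ┃
024-01-15 0┃│ 4 │ 5 │ 6 │ × │       ┃
024-01-15 0┃├───┼───┼───┼───┤       ┃
024-01-15 0┃│ 1 │ 2 │ 3 │ - │       ┃
024-01-15 0┃├───┼───┼───┼───┤       ┃
024-01-15 0┃│ 0 │ . │ = │ + │       ┃
024-01-15 0┃├───┼───┼───┼───┤       ┃
024-01-15 0┃│ C │ MC│ MR│ M+│       ┃
024-01-15 0┃└───┴───┴───┴───┘       ┃
024-01-15 0┃                        ┃
024-01-15 0┃                        ┃
024-01-15 0┃                        ┃
024-01-15 0┃                        ┃
024-01-15 0┗━━━━━━━━━━━━━━━━━━━━━━━━┛
024-01-15 0┗━━━━━━━━━━━━━━━━━━━━━━┛▼┃


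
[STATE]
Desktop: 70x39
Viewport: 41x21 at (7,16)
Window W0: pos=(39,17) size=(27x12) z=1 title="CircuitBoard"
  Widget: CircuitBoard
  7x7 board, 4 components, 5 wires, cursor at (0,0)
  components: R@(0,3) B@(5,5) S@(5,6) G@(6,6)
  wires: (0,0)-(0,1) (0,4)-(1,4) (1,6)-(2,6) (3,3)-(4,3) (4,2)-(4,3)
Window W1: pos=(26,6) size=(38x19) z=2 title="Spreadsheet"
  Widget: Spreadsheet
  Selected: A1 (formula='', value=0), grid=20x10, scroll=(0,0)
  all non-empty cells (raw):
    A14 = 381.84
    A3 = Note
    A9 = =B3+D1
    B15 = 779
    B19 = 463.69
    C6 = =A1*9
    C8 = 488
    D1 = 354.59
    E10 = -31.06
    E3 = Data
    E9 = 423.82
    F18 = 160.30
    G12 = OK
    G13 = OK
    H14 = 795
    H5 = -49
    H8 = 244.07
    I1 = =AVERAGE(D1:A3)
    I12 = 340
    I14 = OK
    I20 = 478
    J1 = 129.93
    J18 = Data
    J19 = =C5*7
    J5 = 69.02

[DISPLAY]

                   ┃  5        0       0 
                   ┃  6        0       0 
                   ┃  7        0       0 
                   ┃  8        0       0 
                   ┃  9   354.59       0 
                   ┃ 10        0       0 
                   ┃ 11        0       0 
                   ┃ 12        0       0 
                   ┗━━━━━━━━━━━━━━━━━━━━━
                                ┃2       
                                ┃        
                                ┃3       
                                ┗━━━━━━━━
                                         
                                         
                                         
                                         
                                         
                                         
                                         
                                         


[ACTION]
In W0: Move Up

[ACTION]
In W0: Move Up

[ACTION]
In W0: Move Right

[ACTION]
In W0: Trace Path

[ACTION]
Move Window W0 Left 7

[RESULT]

                   ┃  5        0       0 
                   ┃  6        0       0 
                   ┃  7        0       0 
                   ┃  8        0       0 
                   ┃  9   354.59       0 
                   ┃ 10        0       0 
                   ┃ 11        0       0 
                   ┃ 12        0       0 
                   ┗━━━━━━━━━━━━━━━━━━━━━
                         ┃2              
                         ┃               
                         ┃3              
                         ┗━━━━━━━━━━━━━━━
                                         
                                         
                                         
                                         
                                         
                                         
                                         
                                         


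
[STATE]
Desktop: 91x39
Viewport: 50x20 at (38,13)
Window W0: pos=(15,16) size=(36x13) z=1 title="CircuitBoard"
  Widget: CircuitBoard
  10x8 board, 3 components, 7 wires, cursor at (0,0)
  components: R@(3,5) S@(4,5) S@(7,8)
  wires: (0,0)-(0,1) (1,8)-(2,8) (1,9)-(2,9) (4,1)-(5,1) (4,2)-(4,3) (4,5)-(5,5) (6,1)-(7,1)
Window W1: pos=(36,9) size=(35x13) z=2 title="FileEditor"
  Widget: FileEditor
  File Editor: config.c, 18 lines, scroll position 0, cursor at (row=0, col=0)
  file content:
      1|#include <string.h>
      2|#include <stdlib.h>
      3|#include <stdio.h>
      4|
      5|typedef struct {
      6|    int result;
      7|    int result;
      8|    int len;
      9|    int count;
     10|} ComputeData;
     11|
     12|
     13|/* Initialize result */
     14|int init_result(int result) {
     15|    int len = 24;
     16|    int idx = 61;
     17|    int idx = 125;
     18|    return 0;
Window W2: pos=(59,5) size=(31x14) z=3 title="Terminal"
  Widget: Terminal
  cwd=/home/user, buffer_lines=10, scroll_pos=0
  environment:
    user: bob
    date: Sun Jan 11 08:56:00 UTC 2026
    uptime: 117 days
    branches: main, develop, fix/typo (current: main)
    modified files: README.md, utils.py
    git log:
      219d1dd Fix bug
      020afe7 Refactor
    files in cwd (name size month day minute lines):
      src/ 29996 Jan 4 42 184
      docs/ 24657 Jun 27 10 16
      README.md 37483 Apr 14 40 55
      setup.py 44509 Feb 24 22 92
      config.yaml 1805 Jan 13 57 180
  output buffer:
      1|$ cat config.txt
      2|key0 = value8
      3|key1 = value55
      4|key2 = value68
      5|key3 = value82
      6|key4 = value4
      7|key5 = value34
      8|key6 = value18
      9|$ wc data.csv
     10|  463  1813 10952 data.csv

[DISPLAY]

include <stdlib.h>   ┃key4 = value4               
include <stdio.h>    ┃key5 = value34              
                     ┃key6 = value18              
ypedef struct {      ┃$ wc data.csv               
   int result;       ┃  463  1813 10952 data.csv  
   int result;       ┗━━━━━━━━━━━━━━━━━━━━━━━━━━━━
   int len;                    ░┃                 
   int count;                  ▼┃                 
━━━━━━━━━━━━━━━━━━━━━━━━━━━━━━━━┛                 
            ┃                                     
            ┃                                     
            ┃                                     
            ┃                                     
  R         ┃                                     
            ┃                                     
━━━━━━━━━━━━┛                                     
                                                  
                                                  
                                                  
                                                  


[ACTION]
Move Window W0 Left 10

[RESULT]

include <stdlib.h>   ┃key4 = value4               
include <stdio.h>    ┃key5 = value34              
                     ┃key6 = value18              
ypedef struct {      ┃$ wc data.csv               
   int result;       ┃  463  1813 10952 data.csv  
   int result;       ┗━━━━━━━━━━━━━━━━━━━━━━━━━━━━
   int len;                    ░┃                 
   int count;                  ▼┃                 
━━━━━━━━━━━━━━━━━━━━━━━━━━━━━━━━┛                 
  ┃                                               
  ┃                                               
  ┃                                               
  ┃                                               
  ┃                                               
  ┃                                               
━━┛                                               
                                                  
                                                  
                                                  
                                                  


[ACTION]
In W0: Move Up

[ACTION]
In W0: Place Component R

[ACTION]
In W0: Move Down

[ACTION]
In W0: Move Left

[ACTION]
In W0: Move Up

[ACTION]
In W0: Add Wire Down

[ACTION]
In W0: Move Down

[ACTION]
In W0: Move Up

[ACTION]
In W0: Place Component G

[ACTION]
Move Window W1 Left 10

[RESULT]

tdlib.h>             ┃key4 = value4               
tdio.h>              ┃key5 = value34              
                     ┃key6 = value18              
uct {                ┃$ wc data.csv               
ult;                 ┃  463  1813 10952 data.csv  
ult;                 ┗━━━━━━━━━━━━━━━━━━━━━━━━━━━━
;                    ░┃                           
nt;                  ▼┃                           
━━━━━━━━━━━━━━━━━━━━━━┛                           
  ┃                                               
  ┃                                               
  ┃                                               
  ┃                                               
  ┃                                               
  ┃                                               
━━┛                                               
                                                  
                                                  
                                                  
                                                  


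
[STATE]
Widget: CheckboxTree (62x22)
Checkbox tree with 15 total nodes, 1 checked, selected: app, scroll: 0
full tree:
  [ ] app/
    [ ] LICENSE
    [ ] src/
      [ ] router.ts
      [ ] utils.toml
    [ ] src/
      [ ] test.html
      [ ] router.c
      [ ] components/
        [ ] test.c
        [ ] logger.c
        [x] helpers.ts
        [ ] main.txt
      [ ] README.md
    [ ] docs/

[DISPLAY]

>[-] app/                                                     
   [ ] LICENSE                                                
   [ ] src/                                                   
     [ ] router.ts                                            
     [ ] utils.toml                                           
   [-] src/                                                   
     [ ] test.html                                            
     [ ] router.c                                             
     [-] components/                                          
       [ ] test.c                                             
       [ ] logger.c                                           
       [x] helpers.ts                                         
       [ ] main.txt                                           
     [ ] README.md                                            
   [ ] docs/                                                  
                                                              
                                                              
                                                              
                                                              
                                                              
                                                              
                                                              


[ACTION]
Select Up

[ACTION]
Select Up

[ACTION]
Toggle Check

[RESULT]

>[x] app/                                                     
   [x] LICENSE                                                
   [x] src/                                                   
     [x] router.ts                                            
     [x] utils.toml                                           
   [x] src/                                                   
     [x] test.html                                            
     [x] router.c                                             
     [x] components/                                          
       [x] test.c                                             
       [x] logger.c                                           
       [x] helpers.ts                                         
       [x] main.txt                                           
     [x] README.md                                            
   [x] docs/                                                  
                                                              
                                                              
                                                              
                                                              
                                                              
                                                              
                                                              


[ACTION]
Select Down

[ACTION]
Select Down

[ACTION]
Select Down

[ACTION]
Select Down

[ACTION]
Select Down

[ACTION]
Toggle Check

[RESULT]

 [-] app/                                                     
   [x] LICENSE                                                
   [x] src/                                                   
     [x] router.ts                                            
     [x] utils.toml                                           
>  [ ] src/                                                   
     [ ] test.html                                            
     [ ] router.c                                             
     [ ] components/                                          
       [ ] test.c                                             
       [ ] logger.c                                           
       [ ] helpers.ts                                         
       [ ] main.txt                                           
     [ ] README.md                                            
   [x] docs/                                                  
                                                              
                                                              
                                                              
                                                              
                                                              
                                                              
                                                              
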